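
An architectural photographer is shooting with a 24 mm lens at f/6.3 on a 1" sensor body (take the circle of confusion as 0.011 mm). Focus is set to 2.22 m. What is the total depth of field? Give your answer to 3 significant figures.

Hyperfocal distance H = f²/(N·c) + f = 24²/(6.3 × 0.011) + 24 = 576/0.0693 + 24 ≈ 8335.7 mm ≈ 8.336 m.
Near limit Dn = s·(H − f)/(H + s − 2f) = 2220 × (8335.7 − 24) / (8335.7 + 2220 − 2 × 24) = 2220 × 8311.7 / 10507.7 ≈ 1756.0 mm.
Far limit Df = s·(H − f)/(H − s) = 2220 × (8335.7 − 24) / (8335.7 − 2220) = 2220 × 8311.7 / 6115.7 ≈ 3017.1 mm.
Depth of field = Df − Dn = 3017.1 − 1756.0 ≈ 1261.1 mm ≈ 1.26 m.

1.26 m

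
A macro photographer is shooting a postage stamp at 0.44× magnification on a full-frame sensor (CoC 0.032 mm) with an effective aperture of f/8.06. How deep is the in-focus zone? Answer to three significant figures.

2.66 mm

At magnification m, DoF ≈ 2·N_eff·c/m² = 2 × 8.06 × 0.032 / 0.44² = 0.5158 / 0.1936 ≈ 2.66 mm.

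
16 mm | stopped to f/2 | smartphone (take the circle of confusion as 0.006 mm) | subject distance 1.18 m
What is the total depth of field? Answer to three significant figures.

Hyperfocal distance H = f²/(N·c) + f = 16²/(2 × 0.006) + 16 = 256/0.012 + 16 ≈ 21349.3 mm ≈ 21.35 m.
Near limit Dn = s·(H − f)/(H + s − 2f) = 1180 × (21349.3 − 16) / (21349.3 + 1180 − 2 × 16) = 1180 × 21333.3 / 22497.3 ≈ 1118.95 mm.
Far limit Df = s·(H − f)/(H − s) = 1180 × (21349.3 − 16) / (21349.3 − 1180) = 1180 × 21333.3 / 20169.3 ≈ 1248.10 mm.
Depth of field = Df − Dn = 1248.10 − 1118.95 ≈ 129.15 mm.

129 mm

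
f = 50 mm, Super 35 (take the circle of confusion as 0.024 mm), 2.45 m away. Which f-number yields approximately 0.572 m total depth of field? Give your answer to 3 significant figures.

f/5

Write h = H − f = f²/(N·c). The thin-lens limits are Dn = s·h/(h + (s−f)) and Df = s·h/(h − (s−f)), so DoF = Df − Dn = 2·s·(s−f)·h / (h² − (s−f)²).
That is a quadratic in h: DoF·h² − 2·s·(s−f)·h − DoF·(s−f)² = 0 ⇒ h = (s−f)·(s + √(s² + DoF²)) / DoF = 2400 × (2450 + √(2450² + 572²)) / 572 = 2400 × (2450 + 2515.89) / 572 ≈ 20836 mm.
Then N = f²/(c·h) = 50² / (0.024 × 20836) = 2500 / 500.06 ≈ 5.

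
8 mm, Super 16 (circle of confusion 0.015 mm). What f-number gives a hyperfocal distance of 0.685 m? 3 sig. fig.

Rearrange H = f²/(N·c) + f for N: N = f² / ((H − f)·c).
N = 8² / ((685 − 8) × 0.015) = 64 / 10.15 ≈ 6.30.

f/6.30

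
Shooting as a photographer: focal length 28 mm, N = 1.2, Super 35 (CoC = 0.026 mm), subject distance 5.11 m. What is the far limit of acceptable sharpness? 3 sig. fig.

6.41 m

Hyperfocal distance H = f²/(N·c) + f = 28²/(1.2 × 0.026) + 28 = 784/0.0312 + 28 ≈ 25156.2 mm ≈ 25.16 m.
Far limit Df = s·(H − f)/(H − s) = 5110 × (25156.2 − 28) / (25156.2 − 5110) = 5110 × 25128.2 / 20046.2 ≈ 6405.5 mm ≈ 6.41 m.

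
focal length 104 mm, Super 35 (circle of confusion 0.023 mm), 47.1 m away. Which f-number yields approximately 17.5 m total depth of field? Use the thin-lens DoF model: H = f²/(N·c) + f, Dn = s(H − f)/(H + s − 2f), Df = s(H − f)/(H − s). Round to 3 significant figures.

Write h = H − f = f²/(N·c). The thin-lens limits are Dn = s·h/(h + (s−f)) and Df = s·h/(h − (s−f)), so DoF = Df − Dn = 2·s·(s−f)·h / (h² − (s−f)²).
That is a quadratic in h: DoF·h² − 2·s·(s−f)·h − DoF·(s−f)² = 0 ⇒ h = (s−f)·(s + √(s² + DoF²)) / DoF = 46996 × (47100 + √(47100² + 17500²)) / 17500 = 46996 × (47100 + 50246.0) / 17500 ≈ 261421 mm.
Then N = f²/(c·h) = 104² / (0.023 × 261421) = 10816 / 6012.7 ≈ 1.80.

f/1.80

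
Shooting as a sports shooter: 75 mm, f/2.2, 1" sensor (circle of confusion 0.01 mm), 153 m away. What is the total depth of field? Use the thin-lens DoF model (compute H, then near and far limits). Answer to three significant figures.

285 m

Hyperfocal distance H = f²/(N·c) + f = 75²/(2.2 × 0.01) + 75 = 5625/0.022 + 75 ≈ 255756.8 mm ≈ 255.8 m.
Near limit Dn = s·(H − f)/(H + s − 2f) = 153000 × (255756.8 − 75) / (255756.8 + 153000 − 2 × 75) = 153000 × 255681.8 / 408606.8 ≈ 95738 mm.
Far limit Df = s·(H − f)/(H − s) = 153000 × (255756.8 − 75) / (255756.8 − 153000) = 153000 × 255681.8 / 102756.8 ≈ 380698 mm.
Depth of field = Df − Dn = 380698 − 95738 ≈ 284960 mm ≈ 285 m.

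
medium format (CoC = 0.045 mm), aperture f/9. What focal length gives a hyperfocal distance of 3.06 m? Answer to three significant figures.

From H = f²/(N·c) + f, with f ≪ H: f ≈ √(H·N·c) = √(3060 × 9 × 0.045) = √1239.3 ≈ 35.20 mm.
Exact: f² + N·c·f − N·c·H = 0 ⇒ f = (−N·c + √((N·c)² + 4·N·c·H))/2 = (−0.405 + √4957.4)/2 ≈ 35.002 mm ≈ 35.0 mm.

35.0 mm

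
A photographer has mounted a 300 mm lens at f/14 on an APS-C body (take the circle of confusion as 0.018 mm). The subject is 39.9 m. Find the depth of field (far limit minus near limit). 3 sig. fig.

8.96 m

Hyperfocal distance H = f²/(N·c) + f = 300²/(14 × 0.018) + 300 = 90000/0.252 + 300 ≈ 357442.9 mm ≈ 357.4 m.
Near limit Dn = s·(H − f)/(H + s − 2f) = 39900 × (357442.9 − 300) / (357442.9 + 39900 − 2 × 300) = 39900 × 357142.9 / 396742.9 ≈ 35917.5 mm.
Far limit Df = s·(H − f)/(H − s) = 39900 × (357442.9 − 300) / (357442.9 − 39900) = 39900 × 357142.9 / 317542.9 ≈ 44875.8 mm.
Depth of field = Df − Dn = 44875.8 − 35917.5 ≈ 8958.3 mm ≈ 8.96 m.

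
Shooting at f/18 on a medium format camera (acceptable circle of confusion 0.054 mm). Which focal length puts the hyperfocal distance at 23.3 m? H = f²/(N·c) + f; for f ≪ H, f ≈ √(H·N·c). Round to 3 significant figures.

150 mm

From H = f²/(N·c) + f, with f ≪ H: f ≈ √(H·N·c) = √(23300 × 18 × 0.054) = √22648 ≈ 150.5 mm.
Exact: f² + N·c·f − N·c·H = 0 ⇒ f = (−N·c + √((N·c)² + 4·N·c·H))/2 = (−0.972 + √90591)/2 ≈ 150.01 mm ≈ 150 mm.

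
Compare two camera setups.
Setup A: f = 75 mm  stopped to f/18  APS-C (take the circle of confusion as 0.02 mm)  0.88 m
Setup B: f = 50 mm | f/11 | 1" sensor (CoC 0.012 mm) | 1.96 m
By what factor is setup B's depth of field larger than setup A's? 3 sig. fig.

Setup A: H = 75²/(18×0.02) + 75 ≈ 15700.0 mm; DoF = Df − Dn = 927.800 − 836.884 ≈ 90.916 mm.
Setup B: H = 50²/(11×0.012) + 50 ≈ 18989.4 mm; DoF = Df − Dn = 2179.83 − 1780.45 ≈ 399.38 mm.
Ratio = 399.38 / 90.916 ≈ 4.39.

4.39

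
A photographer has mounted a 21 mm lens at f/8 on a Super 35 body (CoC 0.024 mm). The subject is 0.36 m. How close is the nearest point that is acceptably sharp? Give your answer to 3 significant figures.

314 mm

Hyperfocal distance H = f²/(N·c) + f = 21²/(8 × 0.024) + 21 = 441/0.192 + 21 ≈ 2317.9 mm ≈ 2.318 m.
Near limit Dn = s·(H − f)/(H + s − 2f) = 360 × (2317.9 − 21) / (2317.9 + 360 − 2 × 21) = 360 × 2296.9 / 2635.9 ≈ 313.70 mm.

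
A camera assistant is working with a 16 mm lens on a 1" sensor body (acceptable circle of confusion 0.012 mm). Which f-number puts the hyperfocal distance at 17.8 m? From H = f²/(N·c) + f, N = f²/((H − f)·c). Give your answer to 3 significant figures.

f/1.20

Rearrange H = f²/(N·c) + f for N: N = f² / ((H − f)·c).
N = 16² / ((17800 − 16) × 0.012) = 256 / 213.4 ≈ 1.20.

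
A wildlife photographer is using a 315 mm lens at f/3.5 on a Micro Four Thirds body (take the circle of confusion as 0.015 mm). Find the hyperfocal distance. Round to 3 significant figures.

Hyperfocal distance H = f²/(N·c) + f = 315²/(3.5 × 0.015) + 315 = 99225/0.0525 + 315 ≈ 1890315.0 mm ≈ 1890 m.

1890 m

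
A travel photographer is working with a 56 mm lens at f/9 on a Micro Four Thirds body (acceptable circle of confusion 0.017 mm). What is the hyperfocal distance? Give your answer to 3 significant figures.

20.6 m

Hyperfocal distance H = f²/(N·c) + f = 56²/(9 × 0.017) + 56 = 3136/0.153 + 56 ≈ 20552.7 mm ≈ 20.6 m.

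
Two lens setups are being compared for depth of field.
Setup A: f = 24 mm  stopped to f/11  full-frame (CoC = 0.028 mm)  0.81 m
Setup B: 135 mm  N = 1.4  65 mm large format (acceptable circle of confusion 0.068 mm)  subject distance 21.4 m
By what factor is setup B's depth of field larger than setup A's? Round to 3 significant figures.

Setup A: H = 24²/(11×0.028) + 24 ≈ 1894.1 mm; DoF = Df − Dn = 1397.25 − 570.31 ≈ 826.94 mm.
Setup B: H = 135²/(1.4×0.068) + 135 ≈ 191574.1 mm; DoF = Df − Dn = 24074.1 − 19260.5 ≈ 4813.6 mm.
Ratio = 4813.6 / 826.94 ≈ 5.82.

5.82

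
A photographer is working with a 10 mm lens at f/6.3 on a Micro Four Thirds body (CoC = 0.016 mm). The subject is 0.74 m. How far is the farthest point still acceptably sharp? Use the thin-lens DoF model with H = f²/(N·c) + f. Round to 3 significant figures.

2.80 m

Hyperfocal distance H = f²/(N·c) + f = 10²/(6.3 × 0.016) + 10 = 100/0.1008 + 10 ≈ 1002.1 mm ≈ 1.002 m.
Far limit Df = s·(H − f)/(H − s) = 740 × (1002.1 − 10) / (1002.1 − 740) = 740 × 992.1 / 262.1 ≈ 2801.3 mm ≈ 2.80 m.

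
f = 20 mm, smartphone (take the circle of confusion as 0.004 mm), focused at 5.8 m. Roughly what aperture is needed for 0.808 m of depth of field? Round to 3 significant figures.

f/1.20

Write h = H − f = f²/(N·c). The thin-lens limits are Dn = s·h/(h + (s−f)) and Df = s·h/(h − (s−f)), so DoF = Df − Dn = 2·s·(s−f)·h / (h² − (s−f)²).
That is a quadratic in h: DoF·h² − 2·s·(s−f)·h − DoF·(s−f)² = 0 ⇒ h = (s−f)·(s + √(s² + DoF²)) / DoF = 5780 × (5800 + √(5800² + 808²)) / 808 = 5780 × (5800 + 5856.01) / 808 ≈ 83381 mm.
Then N = f²/(c·h) = 20² / (0.004 × 83381) = 400 / 333.52 ≈ 1.20.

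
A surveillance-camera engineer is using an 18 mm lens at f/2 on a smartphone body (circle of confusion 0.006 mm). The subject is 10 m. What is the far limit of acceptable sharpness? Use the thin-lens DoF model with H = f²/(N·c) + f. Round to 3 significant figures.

15.9 m

Hyperfocal distance H = f²/(N·c) + f = 18²/(2 × 0.006) + 18 = 324/0.012 + 18 ≈ 27018.0 mm ≈ 27.02 m.
Far limit Df = s·(H − f)/(H − s) = 10000 × (27018.0 − 18) / (27018.0 − 10000) = 10000 × 27000.0 / 17018.0 ≈ 15866 mm ≈ 15.9 m.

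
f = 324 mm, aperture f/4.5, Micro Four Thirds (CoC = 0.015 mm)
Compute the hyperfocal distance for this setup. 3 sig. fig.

1560 m

Hyperfocal distance H = f²/(N·c) + f = 324²/(4.5 × 0.015) + 324 = 104976/0.0675 + 324 ≈ 1555524.0 mm ≈ 1560 m.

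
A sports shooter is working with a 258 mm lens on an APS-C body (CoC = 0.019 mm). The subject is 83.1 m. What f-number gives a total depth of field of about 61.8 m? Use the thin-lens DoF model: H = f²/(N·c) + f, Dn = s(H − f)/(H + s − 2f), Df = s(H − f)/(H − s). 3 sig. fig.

f/14

Write h = H − f = f²/(N·c). The thin-lens limits are Dn = s·h/(h + (s−f)) and Df = s·h/(h − (s−f)), so DoF = Df − Dn = 2·s·(s−f)·h / (h² − (s−f)²).
That is a quadratic in h: DoF·h² − 2·s·(s−f)·h − DoF·(s−f)² = 0 ⇒ h = (s−f)·(s + √(s² + DoF²)) / DoF = 82842 × (83100 + √(83100² + 61800²)) / 61800 = 82842 × (83100 + 103561) / 61800 ≈ 250216 mm.
Then N = f²/(c·h) = 258² / (0.019 × 250216) = 66564 / 4754.1 ≈ 14.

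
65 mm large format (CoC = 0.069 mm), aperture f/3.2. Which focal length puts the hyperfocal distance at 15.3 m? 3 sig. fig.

58.0 mm

From H = f²/(N·c) + f, with f ≪ H: f ≈ √(H·N·c) = √(15300 × 3.2 × 0.069) = √3378.2 ≈ 58.12 mm.
Exact: f² + N·c·f − N·c·H = 0 ⇒ f = (−N·c + √((N·c)² + 4·N·c·H))/2 = (−0.2208 + √13513)/2 ≈ 58.012 mm ≈ 58.0 mm.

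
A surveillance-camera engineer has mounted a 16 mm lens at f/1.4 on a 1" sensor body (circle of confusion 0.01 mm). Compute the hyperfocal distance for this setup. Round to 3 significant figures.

18.3 m

Hyperfocal distance H = f²/(N·c) + f = 16²/(1.4 × 0.01) + 16 = 256/0.014 + 16 ≈ 18301.7 mm ≈ 18.3 m.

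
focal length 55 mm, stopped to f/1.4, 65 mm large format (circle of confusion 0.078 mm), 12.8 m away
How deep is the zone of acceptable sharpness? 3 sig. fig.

Hyperfocal distance H = f²/(N·c) + f = 55²/(1.4 × 0.078) + 55 = 3025/0.1092 + 55 ≈ 27756.5 mm ≈ 27.76 m.
Near limit Dn = s·(H − f)/(H + s − 2f) = 12800 × (27756.5 − 55) / (27756.5 + 12800 − 2 × 55) = 12800 × 27701.5 / 40446.5 ≈ 8767 mm.
Far limit Df = s·(H − f)/(H − s) = 12800 × (27756.5 − 55) / (27756.5 − 12800) = 12800 × 27701.5 / 14956.5 ≈ 23707 mm.
Depth of field = Df − Dn = 23707 − 8767 ≈ 14940 mm ≈ 14.9 m.

14.9 m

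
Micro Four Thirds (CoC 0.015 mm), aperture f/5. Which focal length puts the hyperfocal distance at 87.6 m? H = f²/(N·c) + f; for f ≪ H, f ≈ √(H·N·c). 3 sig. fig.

81.0 mm

From H = f²/(N·c) + f, with f ≪ H: f ≈ √(H·N·c) = √(87600 × 5 × 0.015) = √6570.0 ≈ 81.06 mm.
Exact: f² + N·c·f − N·c·H = 0 ⇒ f = (−N·c + √((N·c)² + 4·N·c·H))/2 = (−0.075 + √26280)/2 ≈ 81.018 mm ≈ 81.0 mm.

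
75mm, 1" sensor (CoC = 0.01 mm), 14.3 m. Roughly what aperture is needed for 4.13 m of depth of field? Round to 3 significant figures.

f/5.60

Write h = H − f = f²/(N·c). The thin-lens limits are Dn = s·h/(h + (s−f)) and Df = s·h/(h − (s−f)), so DoF = Df − Dn = 2·s·(s−f)·h / (h² − (s−f)²).
That is a quadratic in h: DoF·h² − 2·s·(s−f)·h − DoF·(s−f)² = 0 ⇒ h = (s−f)·(s + √(s² + DoF²)) / DoF = 14225 × (14300 + √(14300² + 4130²)) / 4130 = 14225 × (14300 + 14884.5) / 4130 ≈ 100520 mm.
Then N = f²/(c·h) = 75² / (0.01 × 100520) = 5625 / 1005.2 ≈ 5.60.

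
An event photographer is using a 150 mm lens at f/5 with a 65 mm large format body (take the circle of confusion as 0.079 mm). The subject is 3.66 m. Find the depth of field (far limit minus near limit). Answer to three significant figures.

Hyperfocal distance H = f²/(N·c) + f = 150²/(5 × 0.079) + 150 = 22500/0.395 + 150 ≈ 57112.0 mm ≈ 57.11 m.
Near limit Dn = s·(H − f)/(H + s − 2f) = 3660 × (57112.0 − 150) / (57112.0 + 3660 − 2 × 150) = 3660 × 56962.0 / 60472.0 ≈ 3447.56 mm.
Far limit Df = s·(H − f)/(H − s) = 3660 × (57112.0 − 150) / (57112.0 − 3660) = 3660 × 56962.0 / 53452.0 ≈ 3900.34 mm.
Depth of field = Df − Dn = 3900.34 − 3447.56 ≈ 452.78 mm.

453 mm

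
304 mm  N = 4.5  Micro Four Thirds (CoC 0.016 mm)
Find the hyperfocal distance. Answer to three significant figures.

1280 m

Hyperfocal distance H = f²/(N·c) + f = 304²/(4.5 × 0.016) + 304 = 92416/0.072 + 304 ≈ 1283859.6 mm ≈ 1280 m.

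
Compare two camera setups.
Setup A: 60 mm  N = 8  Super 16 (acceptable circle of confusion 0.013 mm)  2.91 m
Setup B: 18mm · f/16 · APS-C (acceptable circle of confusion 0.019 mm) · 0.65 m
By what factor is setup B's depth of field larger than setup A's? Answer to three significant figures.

Setup A: H = 60²/(8×0.013) + 60 ≈ 34675.4 mm; DoF = Df − Dn = 3171.09 − 2688.64 ≈ 482.45 mm.
Setup B: H = 18²/(16×0.019) + 18 ≈ 1083.8 mm; DoF = Df − Dn = 1597.0 − 408.0 ≈ 1189.0 mm.
Ratio = 1189.0 / 482.45 ≈ 2.46.

2.46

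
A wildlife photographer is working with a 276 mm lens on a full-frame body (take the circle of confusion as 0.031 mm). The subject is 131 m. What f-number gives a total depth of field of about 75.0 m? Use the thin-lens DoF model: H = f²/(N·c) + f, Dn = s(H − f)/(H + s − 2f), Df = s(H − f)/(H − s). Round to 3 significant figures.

f/5

Write h = H − f = f²/(N·c). The thin-lens limits are Dn = s·h/(h + (s−f)) and Df = s·h/(h − (s−f)), so DoF = Df − Dn = 2·s·(s−f)·h / (h² − (s−f)²).
That is a quadratic in h: DoF·h² − 2·s·(s−f)·h − DoF·(s−f)² = 0 ⇒ h = (s−f)·(s + √(s² + DoF²)) / DoF = 130724 × (131000 + √(131000² + 75000²)) / 75000 = 130724 × (131000 + 150950) / 75000 ≈ 491436 mm.
Then N = f²/(c·h) = 276² / (0.031 × 491436) = 76176 / 15235 ≈ 5.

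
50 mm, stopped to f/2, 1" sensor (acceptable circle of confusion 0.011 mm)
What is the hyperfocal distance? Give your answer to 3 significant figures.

114 m

Hyperfocal distance H = f²/(N·c) + f = 50²/(2 × 0.011) + 50 = 2500/0.022 + 50 ≈ 113686.4 mm ≈ 114 m.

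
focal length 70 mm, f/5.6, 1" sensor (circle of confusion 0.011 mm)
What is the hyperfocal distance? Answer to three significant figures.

Hyperfocal distance H = f²/(N·c) + f = 70²/(5.6 × 0.011) + 70 = 4900/0.0616 + 70 ≈ 79615.5 mm ≈ 79.6 m.

79.6 m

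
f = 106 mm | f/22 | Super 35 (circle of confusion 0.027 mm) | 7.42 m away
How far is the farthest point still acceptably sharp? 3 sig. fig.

12.1 m

Hyperfocal distance H = f²/(N·c) + f = 106²/(22 × 0.027) + 106 = 11236/0.594 + 106 ≈ 19021.8 mm ≈ 19.02 m.
Far limit Df = s·(H − f)/(H − s) = 7420 × (19021.8 − 106) / (19021.8 − 7420) = 7420 × 18915.8 / 11601.8 ≈ 12098 mm ≈ 12.1 m.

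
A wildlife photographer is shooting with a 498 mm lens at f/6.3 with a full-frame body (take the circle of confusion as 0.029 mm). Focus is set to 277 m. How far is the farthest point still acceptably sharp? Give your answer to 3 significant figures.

Hyperfocal distance H = f²/(N·c) + f = 498²/(6.3 × 0.029) + 498 = 248004/0.1827 + 498 ≈ 1357936.4 mm ≈ 1358 m.
Far limit Df = s·(H − f)/(H − s) = 277000 × (1357936.4 − 498) / (1357936.4 − 277000) = 277000 × 1357438.4 / 1080936.4 ≈ 347856 mm ≈ 348 m.

348 m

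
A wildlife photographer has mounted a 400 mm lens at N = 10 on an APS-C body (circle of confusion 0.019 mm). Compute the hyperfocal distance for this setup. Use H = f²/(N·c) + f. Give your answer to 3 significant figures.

843 m

Hyperfocal distance H = f²/(N·c) + f = 400²/(10 × 0.019) + 400 = 160000/0.19 + 400 ≈ 842505.3 mm ≈ 843 m.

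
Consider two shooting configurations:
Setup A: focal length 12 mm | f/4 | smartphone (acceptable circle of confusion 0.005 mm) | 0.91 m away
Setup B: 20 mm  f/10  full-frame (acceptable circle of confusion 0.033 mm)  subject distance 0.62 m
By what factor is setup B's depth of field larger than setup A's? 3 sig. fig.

Setup A: H = 12²/(4×0.005) + 12 ≈ 7212.0 mm; DoF = Df − Dn = 1039.67 − 809.09 ≈ 230.58 mm.
Setup B: H = 20²/(10×0.033) + 20 ≈ 1232.1 mm; DoF = Df − Dn = 1227.72 − 414.72 ≈ 813.00 mm.
Ratio = 813.00 / 230.58 ≈ 3.53.

3.53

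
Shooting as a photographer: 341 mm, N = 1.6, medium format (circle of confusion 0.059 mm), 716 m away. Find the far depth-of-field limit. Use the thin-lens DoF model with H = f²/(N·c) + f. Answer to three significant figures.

1710 m

Hyperfocal distance H = f²/(N·c) + f = 341²/(1.6 × 0.059) + 341 = 116281/0.0944 + 341 ≈ 1232131.3 mm ≈ 1232 m.
Far limit Df = s·(H − f)/(H − s) = 716000 × (1232131.3 − 341) / (1232131.3 − 716000) = 716000 × 1231790.3 / 516131.3 ≈ 1708794 mm ≈ 1710 m.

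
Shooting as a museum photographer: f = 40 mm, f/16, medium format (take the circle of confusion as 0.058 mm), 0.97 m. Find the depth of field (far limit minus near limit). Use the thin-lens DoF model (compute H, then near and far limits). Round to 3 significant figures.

Hyperfocal distance H = f²/(N·c) + f = 40²/(16 × 0.058) + 40 = 1600/0.928 + 40 ≈ 1764.1 mm ≈ 1.764 m.
Near limit Dn = s·(H − f)/(H + s − 2f) = 970 × (1764.1 − 40) / (1764.1 + 970 − 2 × 40) = 970 × 1724.1 / 2654.1 ≈ 630.1 mm.
Far limit Df = s·(H − f)/(H − s) = 970 × (1764.1 − 40) / (1764.1 − 970) = 970 × 1724.1 / 794.1 ≈ 2105.9 mm.
Depth of field = Df − Dn = 2105.9 − 630.1 ≈ 1475.8 mm ≈ 1.48 m.

1.48 m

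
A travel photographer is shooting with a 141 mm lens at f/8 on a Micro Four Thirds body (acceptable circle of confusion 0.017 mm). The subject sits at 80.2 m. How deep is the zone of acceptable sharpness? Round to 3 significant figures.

Hyperfocal distance H = f²/(N·c) + f = 141²/(8 × 0.017) + 141 = 19881/0.136 + 141 ≈ 146324.8 mm ≈ 146.3 m.
Near limit Dn = s·(H − f)/(H + s − 2f) = 80200 × (146324.8 − 141) / (146324.8 + 80200 − 2 × 141) = 80200 × 146183.8 / 226242.8 ≈ 51820 mm.
Far limit Df = s·(H − f)/(H − s) = 80200 × (146324.8 − 141) / (146324.8 − 80200) = 80200 × 146183.8 / 66124.8 ≈ 177300 mm.
Depth of field = Df − Dn = 177300 − 51820 ≈ 125480 mm ≈ 125 m.

125 m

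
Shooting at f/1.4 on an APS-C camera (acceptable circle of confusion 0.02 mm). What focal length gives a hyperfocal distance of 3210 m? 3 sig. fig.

300 mm

From H = f²/(N·c) + f, with f ≪ H: f ≈ √(H·N·c) = √(3210000 × 1.4 × 0.02) = √89880 ≈ 299.8 mm.
The +f correction barely moves this — solving exactly, f² + N·c·f − N·c·H = 0 ⇒ f = (−N·c + √((N·c)² + 4·N·c·H))/2 = (−0.028 + √359520)/2 ≈ 299.79 mm, so f ≈ 300 mm.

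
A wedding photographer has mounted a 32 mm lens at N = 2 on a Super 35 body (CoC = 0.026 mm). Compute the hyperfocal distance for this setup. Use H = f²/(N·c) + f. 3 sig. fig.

19.7 m

Hyperfocal distance H = f²/(N·c) + f = 32²/(2 × 0.026) + 32 = 1024/0.052 + 32 ≈ 19724.3 mm ≈ 19.7 m.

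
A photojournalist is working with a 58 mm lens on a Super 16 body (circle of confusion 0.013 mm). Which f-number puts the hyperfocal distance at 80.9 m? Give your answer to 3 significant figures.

Rearrange H = f²/(N·c) + f for N: N = f² / ((H − f)·c).
N = 58² / ((80900 − 58) × 0.013) = 3364 / 1051 ≈ 3.20.

f/3.20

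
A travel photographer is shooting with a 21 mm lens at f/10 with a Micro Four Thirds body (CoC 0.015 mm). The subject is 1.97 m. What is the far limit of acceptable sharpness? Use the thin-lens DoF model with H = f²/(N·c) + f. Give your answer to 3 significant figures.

5.84 m

Hyperfocal distance H = f²/(N·c) + f = 21²/(10 × 0.015) + 21 = 441/0.15 + 21 ≈ 2961.0 mm ≈ 2.961 m.
Far limit Df = s·(H − f)/(H − s) = 1970 × (2961.0 − 21) / (2961.0 − 1970) = 1970 × 2940.0 / 991.0 ≈ 5844.4 mm ≈ 5.84 m.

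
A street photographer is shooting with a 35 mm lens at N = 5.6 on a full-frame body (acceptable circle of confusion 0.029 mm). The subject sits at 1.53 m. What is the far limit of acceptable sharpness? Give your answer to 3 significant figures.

1.91 m

Hyperfocal distance H = f²/(N·c) + f = 35²/(5.6 × 0.029) + 35 = 1225/0.1624 + 35 ≈ 7578.1 mm ≈ 7.578 m.
Far limit Df = s·(H − f)/(H − s) = 1530 × (7578.1 − 35) / (7578.1 − 1530) = 1530 × 7543.1 / 6048.1 ≈ 1908.2 mm ≈ 1.91 m.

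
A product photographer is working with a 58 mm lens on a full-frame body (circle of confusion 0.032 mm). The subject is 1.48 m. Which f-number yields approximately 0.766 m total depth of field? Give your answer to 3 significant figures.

Write h = H − f = f²/(N·c). The thin-lens limits are Dn = s·h/(h + (s−f)) and Df = s·h/(h − (s−f)), so DoF = Df − Dn = 2·s·(s−f)·h / (h² − (s−f)²).
That is a quadratic in h: DoF·h² − 2·s·(s−f)·h − DoF·(s−f)² = 0 ⇒ h = (s−f)·(s + √(s² + DoF²)) / DoF = 1422 × (1480 + √(1480² + 766²)) / 766 = 1422 × (1480 + 1666.48) / 766 ≈ 5841.1 mm.
Then N = f²/(c·h) = 58² / (0.032 × 5841.1) = 3364 / 186.92 ≈ 18.

f/18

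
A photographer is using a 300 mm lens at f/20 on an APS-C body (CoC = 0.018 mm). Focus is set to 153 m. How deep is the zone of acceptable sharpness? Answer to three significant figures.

298 m

Hyperfocal distance H = f²/(N·c) + f = 300²/(20 × 0.018) + 300 = 90000/0.36 + 300 ≈ 250300.0 mm ≈ 250.3 m.
Near limit Dn = s·(H − f)/(H + s − 2f) = 153000 × (250300.0 − 300) / (250300.0 + 153000 − 2 × 300) = 153000 × 250000.0 / 402700.0 ≈ 94984 mm.
Far limit Df = s·(H − f)/(H − s) = 153000 × (250300.0 − 300) / (250300.0 − 153000) = 153000 × 250000.0 / 97300.0 ≈ 393114 mm.
Depth of field = Df − Dn = 393114 − 94984 ≈ 298130 mm ≈ 298 m.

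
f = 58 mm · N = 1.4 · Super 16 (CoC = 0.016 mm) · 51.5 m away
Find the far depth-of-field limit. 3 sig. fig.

Hyperfocal distance H = f²/(N·c) + f = 58²/(1.4 × 0.016) + 58 = 3364/0.0224 + 58 ≈ 150236.6 mm ≈ 150.2 m.
Far limit Df = s·(H − f)/(H − s) = 51500 × (150236.6 − 58) / (150236.6 − 51500) = 51500 × 150178.6 / 98736.6 ≈ 78332 mm ≈ 78.3 m.

78.3 m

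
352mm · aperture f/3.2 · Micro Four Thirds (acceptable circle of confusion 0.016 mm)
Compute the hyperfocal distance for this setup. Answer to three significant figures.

Hyperfocal distance H = f²/(N·c) + f = 352²/(3.2 × 0.016) + 352 = 123904/0.0512 + 352 ≈ 2420352.0 mm ≈ 2420 m.

2420 m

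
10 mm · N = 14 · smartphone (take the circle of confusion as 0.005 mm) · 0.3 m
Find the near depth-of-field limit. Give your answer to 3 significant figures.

Hyperfocal distance H = f²/(N·c) + f = 10²/(14 × 0.005) + 10 = 100/0.07 + 10 ≈ 1438.6 mm ≈ 1.439 m.
Near limit Dn = s·(H − f)/(H + s − 2f) = 300 × (1438.6 − 10) / (1438.6 + 300 − 2 × 10) = 300 × 1428.6 / 1718.6 ≈ 249.38 mm.

249 mm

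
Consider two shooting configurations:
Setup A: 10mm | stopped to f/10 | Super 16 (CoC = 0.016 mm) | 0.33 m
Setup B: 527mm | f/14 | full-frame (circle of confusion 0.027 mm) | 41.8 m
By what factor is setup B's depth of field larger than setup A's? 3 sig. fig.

Setup A: H = 10²/(10×0.016) + 10 ≈ 635.0 mm; DoF = Df − Dn = 676.23 − 218.25 ≈ 457.98 mm.
Setup B: H = 527²/(14×0.027) + 527 ≈ 735259.8 mm; DoF = Df − Dn = 44287.8 − 39576.8 ≈ 4711.0 mm.
Ratio = 4711.0 / 457.98 ≈ 10.3.

10.3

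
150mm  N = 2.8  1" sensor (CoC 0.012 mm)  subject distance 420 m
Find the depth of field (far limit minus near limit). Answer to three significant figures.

868 m

Hyperfocal distance H = f²/(N·c) + f = 150²/(2.8 × 0.012) + 150 = 22500/0.0336 + 150 ≈ 669792.9 mm ≈ 669.8 m.
Near limit Dn = s·(H − f)/(H + s − 2f) = 420000 × (669792.9 − 150) / (669792.9 + 420000 − 2 × 150) = 420000 × 669642.9 / 1089492.9 ≈ 258148 mm.
Far limit Df = s·(H − f)/(H − s) = 420000 × (669792.9 − 150) / (669792.9 − 420000) = 420000 × 669642.9 / 249792.9 ≈ 1125933 mm.
Depth of field = Df − Dn = 1125933 − 258148 ≈ 867785 mm ≈ 868 m.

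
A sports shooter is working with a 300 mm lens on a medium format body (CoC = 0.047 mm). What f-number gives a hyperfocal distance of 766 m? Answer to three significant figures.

f/2.50

Rearrange H = f²/(N·c) + f for N: N = f² / ((H − f)·c).
N = 300² / ((766000 − 300) × 0.047) = 90000 / 35988 ≈ 2.50.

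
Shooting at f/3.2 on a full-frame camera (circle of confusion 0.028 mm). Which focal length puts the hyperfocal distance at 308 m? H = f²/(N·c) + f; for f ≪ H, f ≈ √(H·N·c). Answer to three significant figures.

166 mm

From H = f²/(N·c) + f, with f ≪ H: f ≈ √(H·N·c) = √(308000 × 3.2 × 0.028) = √27597 ≈ 166.1 mm.
The +f correction barely moves this — solving exactly, f² + N·c·f − N·c·H = 0 ⇒ f = (−N·c + √((N·c)² + 4·N·c·H))/2 = (−0.0896 + √110387)/2 ≈ 166.08 mm, so f ≈ 166 mm.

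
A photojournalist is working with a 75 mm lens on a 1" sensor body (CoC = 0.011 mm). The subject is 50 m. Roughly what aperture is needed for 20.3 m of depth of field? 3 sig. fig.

f/2.00

Write h = H − f = f²/(N·c). The thin-lens limits are Dn = s·h/(h + (s−f)) and Df = s·h/(h − (s−f)), so DoF = Df − Dn = 2·s·(s−f)·h / (h² − (s−f)²).
That is a quadratic in h: DoF·h² − 2·s·(s−f)·h − DoF·(s−f)² = 0 ⇒ h = (s−f)·(s + √(s² + DoF²)) / DoF = 49925 × (50000 + √(50000² + 20300²)) / 20300 = 49925 × (50000 + 53963.8) / 20300 ≈ 255684 mm.
Then N = f²/(c·h) = 75² / (0.011 × 255684) = 5625 / 2812.5 ≈ 2.00.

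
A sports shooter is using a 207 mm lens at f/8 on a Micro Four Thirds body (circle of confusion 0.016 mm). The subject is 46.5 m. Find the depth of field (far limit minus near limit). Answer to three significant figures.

13.1 m

Hyperfocal distance H = f²/(N·c) + f = 207²/(8 × 0.016) + 207 = 42849/0.128 + 207 ≈ 334964.8 mm ≈ 335.0 m.
Near limit Dn = s·(H − f)/(H + s − 2f) = 46500 × (334964.8 − 207) / (334964.8 + 46500 − 2 × 207) = 46500 × 334757.8 / 381050.8 ≈ 40851 mm.
Far limit Df = s·(H − f)/(H − s) = 46500 × (334964.8 − 207) / (334964.8 − 46500) = 46500 × 334757.8 / 288464.8 ≈ 53962 mm.
Depth of field = Df − Dn = 53962 − 40851 ≈ 13111 mm ≈ 13.1 m.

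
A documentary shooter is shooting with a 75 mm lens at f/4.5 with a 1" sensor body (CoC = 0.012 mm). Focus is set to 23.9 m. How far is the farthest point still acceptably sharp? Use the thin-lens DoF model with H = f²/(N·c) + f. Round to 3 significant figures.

31.0 m

Hyperfocal distance H = f²/(N·c) + f = 75²/(4.5 × 0.012) + 75 = 5625/0.054 + 75 ≈ 104241.7 mm ≈ 104.2 m.
Far limit Df = s·(H − f)/(H − s) = 23900 × (104241.7 − 75) / (104241.7 − 23900) = 23900 × 104166.7 / 80341.7 ≈ 30987 mm ≈ 31.0 m.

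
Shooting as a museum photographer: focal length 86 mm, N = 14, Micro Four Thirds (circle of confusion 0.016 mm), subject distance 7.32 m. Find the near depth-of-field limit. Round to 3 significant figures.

Hyperfocal distance H = f²/(N·c) + f = 86²/(14 × 0.016) + 86 = 7396/0.224 + 86 ≈ 33103.9 mm ≈ 33.10 m.
Near limit Dn = s·(H − f)/(H + s − 2f) = 7320 × (33103.9 − 86) / (33103.9 + 7320 − 2 × 86) = 7320 × 33017.9 / 40251.9 ≈ 6004.5 mm ≈ 6.00 m.

6.00 m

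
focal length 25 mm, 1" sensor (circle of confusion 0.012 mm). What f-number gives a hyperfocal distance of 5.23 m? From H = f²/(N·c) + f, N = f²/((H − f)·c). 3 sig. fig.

f/10

Rearrange H = f²/(N·c) + f for N: N = f² / ((H − f)·c).
N = 25² / ((5230 − 25) × 0.012) = 625 / 62.46 ≈ 10.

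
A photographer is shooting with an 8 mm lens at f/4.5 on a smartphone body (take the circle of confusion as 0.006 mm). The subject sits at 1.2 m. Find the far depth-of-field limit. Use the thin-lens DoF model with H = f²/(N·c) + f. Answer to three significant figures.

Hyperfocal distance H = f²/(N·c) + f = 8²/(4.5 × 0.006) + 8 = 64/0.027 + 8 ≈ 2378.4 mm ≈ 2.378 m.
Far limit Df = s·(H − f)/(H − s) = 1200 × (2378.4 − 8) / (2378.4 − 1200) = 1200 × 2370.4 / 1178.4 ≈ 2413.9 mm ≈ 2.41 m.

2.41 m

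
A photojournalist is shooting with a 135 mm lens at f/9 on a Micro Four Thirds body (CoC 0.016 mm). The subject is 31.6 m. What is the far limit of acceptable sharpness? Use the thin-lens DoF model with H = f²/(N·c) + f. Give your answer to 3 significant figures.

42.1 m

Hyperfocal distance H = f²/(N·c) + f = 135²/(9 × 0.016) + 135 = 18225/0.144 + 135 ≈ 126697.5 mm ≈ 126.7 m.
Far limit Df = s·(H − f)/(H − s) = 31600 × (126697.5 − 135) / (126697.5 − 31600) = 31600 × 126562.5 / 95097.5 ≈ 42056 mm ≈ 42.1 m.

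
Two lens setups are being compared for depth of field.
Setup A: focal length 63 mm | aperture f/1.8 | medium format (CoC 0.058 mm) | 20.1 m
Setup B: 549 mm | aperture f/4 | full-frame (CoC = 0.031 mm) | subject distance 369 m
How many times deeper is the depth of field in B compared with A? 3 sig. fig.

3.90

Setup A: H = 63²/(1.8×0.058) + 63 ≈ 38080.2 mm; DoF = Df − Dn = 42499 − 13163 ≈ 29336 mm.
Setup B: H = 549²/(4×0.031) + 549 ≈ 2431202.2 mm; DoF = Df − Dn = 434929 − 320428 ≈ 114501 mm.
Ratio = 114501 / 29336 ≈ 3.90.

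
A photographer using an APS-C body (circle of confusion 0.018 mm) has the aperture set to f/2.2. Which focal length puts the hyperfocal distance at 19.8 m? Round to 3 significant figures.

From H = f²/(N·c) + f, with f ≪ H: f ≈ √(H·N·c) = √(19800 × 2.2 × 0.018) = √784.08 ≈ 28.00 mm.
The +f correction barely moves this — solving exactly, f² + N·c·f − N·c·H = 0 ⇒ f = (−N·c + √((N·c)² + 4·N·c·H))/2 = (−0.0396 + √3136.3)/2 ≈ 27.982 mm, so f ≈ 28.0 mm.

28.0 mm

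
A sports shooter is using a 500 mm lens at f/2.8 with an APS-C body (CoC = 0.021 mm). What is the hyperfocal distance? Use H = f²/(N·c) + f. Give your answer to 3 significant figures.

Hyperfocal distance H = f²/(N·c) + f = 500²/(2.8 × 0.021) + 500 = 250000/0.0588 + 500 ≈ 4252200.7 mm ≈ 4250 m.

4250 m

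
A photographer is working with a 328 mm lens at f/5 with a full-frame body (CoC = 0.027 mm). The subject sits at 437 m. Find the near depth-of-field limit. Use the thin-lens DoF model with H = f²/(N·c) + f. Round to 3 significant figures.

Hyperfocal distance H = f²/(N·c) + f = 328²/(5 × 0.027) + 328 = 107584/0.135 + 328 ≈ 797246.5 mm ≈ 797.2 m.
Near limit Dn = s·(H − f)/(H + s − 2f) = 437000 × (797246.5 − 328) / (797246.5 + 437000 − 2 × 328) = 437000 × 796918.5 / 1233590.5 ≈ 282309 mm ≈ 282 m.

282 m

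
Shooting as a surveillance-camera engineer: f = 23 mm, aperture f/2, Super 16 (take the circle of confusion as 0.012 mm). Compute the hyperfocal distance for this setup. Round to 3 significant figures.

Hyperfocal distance H = f²/(N·c) + f = 23²/(2 × 0.012) + 23 = 529/0.024 + 23 ≈ 22064.7 mm ≈ 22.1 m.

22.1 m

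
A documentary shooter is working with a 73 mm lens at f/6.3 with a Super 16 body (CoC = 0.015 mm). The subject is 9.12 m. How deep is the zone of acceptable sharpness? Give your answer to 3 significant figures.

Hyperfocal distance H = f²/(N·c) + f = 73²/(6.3 × 0.015) + 73 = 5329/0.0945 + 73 ≈ 56464.5 mm ≈ 56.46 m.
Near limit Dn = s·(H − f)/(H + s − 2f) = 9120 × (56464.5 − 73) / (56464.5 + 9120 − 2 × 73) = 9120 × 56391.5 / 65438.5 ≈ 7859.1 mm.
Far limit Df = s·(H − f)/(H − s) = 9120 × (56464.5 − 73) / (56464.5 − 9120) = 9120 × 56391.5 / 47344.5 ≈ 10862.7 mm.
Depth of field = Df − Dn = 10862.7 − 7859.1 ≈ 3003.6 mm ≈ 3.00 m.

3.00 m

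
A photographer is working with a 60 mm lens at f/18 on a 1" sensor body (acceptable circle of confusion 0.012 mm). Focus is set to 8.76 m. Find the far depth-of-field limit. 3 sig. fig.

18.3 m

Hyperfocal distance H = f²/(N·c) + f = 60²/(18 × 0.012) + 60 = 3600/0.216 + 60 ≈ 16726.7 mm ≈ 16.73 m.
Far limit Df = s·(H − f)/(H − s) = 8760 × (16726.7 − 60) / (16726.7 − 8760) = 8760 × 16666.7 / 7966.7 ≈ 18326 mm ≈ 18.3 m.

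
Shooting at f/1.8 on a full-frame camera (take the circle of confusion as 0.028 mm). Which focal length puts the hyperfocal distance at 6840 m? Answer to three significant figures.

From H = f²/(N·c) + f, with f ≪ H: f ≈ √(H·N·c) = √(6840000 × 1.8 × 0.028) = √344736 ≈ 587.1 mm.
The +f correction barely moves this — solving exactly, f² + N·c·f − N·c·H = 0 ⇒ f = (−N·c + √((N·c)² + 4·N·c·H))/2 = (−0.0504 + √1378944)/2 ≈ 587.12 mm, so f ≈ 587 mm.

587 mm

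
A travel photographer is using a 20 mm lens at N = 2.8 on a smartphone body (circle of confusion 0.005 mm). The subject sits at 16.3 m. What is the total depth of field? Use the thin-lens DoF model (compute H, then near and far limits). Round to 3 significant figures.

27.5 m

Hyperfocal distance H = f²/(N·c) + f = 20²/(2.8 × 0.005) + 20 = 400/0.014 + 20 ≈ 28591.4 mm ≈ 28.59 m.
Near limit Dn = s·(H − f)/(H + s − 2f) = 16300 × (28591.4 − 20) / (28591.4 + 16300 − 2 × 20) = 16300 × 28571.4 / 44851.4 ≈ 10383 mm.
Far limit Df = s·(H − f)/(H − s) = 16300 × (28591.4 − 20) / (28591.4 − 16300) = 16300 × 28571.4 / 12291.4 ≈ 37889 mm.
Depth of field = Df − Dn = 37889 − 10383 ≈ 27506 mm ≈ 27.5 m.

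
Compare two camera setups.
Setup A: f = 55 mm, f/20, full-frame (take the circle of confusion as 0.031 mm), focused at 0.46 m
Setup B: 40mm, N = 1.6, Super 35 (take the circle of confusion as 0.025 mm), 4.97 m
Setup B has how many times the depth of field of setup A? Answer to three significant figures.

Setup A: H = 55²/(20×0.031) + 55 ≈ 4934.0 mm; DoF = Df − Dn = 501.640 − 424.743 ≈ 76.897 mm.
Setup B: H = 40²/(1.6×0.025) + 40 ≈ 40040.0 mm; DoF = Df − Dn = 5668.7 − 4424.7 ≈ 1244.0 mm.
Ratio = 1244.0 / 76.897 ≈ 16.2.

16.2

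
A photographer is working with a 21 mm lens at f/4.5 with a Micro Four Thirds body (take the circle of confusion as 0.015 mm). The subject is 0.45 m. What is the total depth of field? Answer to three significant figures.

Hyperfocal distance H = f²/(N·c) + f = 21²/(4.5 × 0.015) + 21 = 441/0.0675 + 21 ≈ 6554.3 mm ≈ 6.554 m.
Near limit Dn = s·(H − f)/(H + s − 2f) = 450 × (6554.3 − 21) / (6554.3 + 450 − 2 × 21) = 450 × 6533.3 / 6962.3 ≈ 422.272 mm.
Far limit Df = s·(H − f)/(H − s) = 450 × (6554.3 − 21) / (6554.3 − 450) = 450 × 6533.3 / 6104.3 ≈ 481.625 mm.
Depth of field = Df − Dn = 481.625 − 422.272 ≈ 59.353 mm.

59.4 mm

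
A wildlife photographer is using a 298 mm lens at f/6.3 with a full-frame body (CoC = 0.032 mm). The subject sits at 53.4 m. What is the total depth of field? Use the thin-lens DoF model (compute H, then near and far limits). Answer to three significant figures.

13.1 m

Hyperfocal distance H = f²/(N·c) + f = 298²/(6.3 × 0.032) + 298 = 88804/0.2016 + 298 ≈ 440794.0 mm ≈ 440.8 m.
Near limit Dn = s·(H − f)/(H + s − 2f) = 53400 × (440794.0 − 298) / (440794.0 + 53400 − 2 × 298) = 53400 × 440496.0 / 493598.0 ≈ 47655 mm.
Far limit Df = s·(H − f)/(H − s) = 53400 × (440794.0 − 298) / (440794.0 − 53400) = 53400 × 440496.0 / 387394.0 ≈ 60720 mm.
Depth of field = Df − Dn = 60720 − 47655 ≈ 13065 mm ≈ 13.1 m.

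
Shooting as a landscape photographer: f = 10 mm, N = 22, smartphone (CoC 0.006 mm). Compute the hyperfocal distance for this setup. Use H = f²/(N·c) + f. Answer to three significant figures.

Hyperfocal distance H = f²/(N·c) + f = 10²/(22 × 0.006) + 10 = 100/0.132 + 10 ≈ 767.6 mm ≈ 0.768 m.

0.768 m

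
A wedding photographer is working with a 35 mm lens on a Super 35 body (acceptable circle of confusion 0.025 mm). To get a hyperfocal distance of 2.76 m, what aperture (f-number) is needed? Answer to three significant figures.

Rearrange H = f²/(N·c) + f for N: N = f² / ((H − f)·c).
N = 35² / ((2760 − 35) × 0.025) = 1225 / 68.12 ≈ 18.

f/18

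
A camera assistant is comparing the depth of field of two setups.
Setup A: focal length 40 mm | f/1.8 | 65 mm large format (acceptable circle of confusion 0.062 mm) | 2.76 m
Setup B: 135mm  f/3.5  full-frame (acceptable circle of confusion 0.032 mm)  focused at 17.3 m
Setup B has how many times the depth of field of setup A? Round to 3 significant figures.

Setup A: H = 40²/(1.8×0.062) + 40 ≈ 14376.9 mm; DoF = Df − Dn = 3406.2 − 2319.9 ≈ 1086.3 mm.
Setup B: H = 135²/(3.5×0.032) + 135 ≈ 162858.2 mm; DoF = Df − Dn = 19340.1 − 15649.2 ≈ 3690.9 mm.
Ratio = 3690.9 / 1086.3 ≈ 3.40.

3.40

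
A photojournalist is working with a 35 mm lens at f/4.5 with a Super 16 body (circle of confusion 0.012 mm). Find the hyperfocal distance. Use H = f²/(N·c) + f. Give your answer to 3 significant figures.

Hyperfocal distance H = f²/(N·c) + f = 35²/(4.5 × 0.012) + 35 = 1225/0.054 + 35 ≈ 22720.2 mm ≈ 22.7 m.

22.7 m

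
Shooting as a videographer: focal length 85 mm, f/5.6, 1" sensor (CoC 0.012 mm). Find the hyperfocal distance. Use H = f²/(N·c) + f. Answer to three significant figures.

108 m

Hyperfocal distance H = f²/(N·c) + f = 85²/(5.6 × 0.012) + 85 = 7225/0.0672 + 85 ≈ 107599.9 mm ≈ 108 m.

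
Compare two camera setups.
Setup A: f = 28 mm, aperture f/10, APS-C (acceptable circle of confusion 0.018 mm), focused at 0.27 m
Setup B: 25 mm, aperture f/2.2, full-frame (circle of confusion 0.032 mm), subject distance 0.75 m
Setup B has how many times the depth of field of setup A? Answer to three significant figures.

4.10

Setup A: H = 28²/(10×0.018) + 28 ≈ 4383.6 mm; DoF = Df − Dn = 285.884 − 255.788 ≈ 30.096 mm.
Setup B: H = 25²/(2.2×0.032) + 25 ≈ 8902.8 mm; DoF = Df − Dn = 816.69 − 693.38 ≈ 123.31 mm.
Ratio = 123.31 / 30.096 ≈ 4.10.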